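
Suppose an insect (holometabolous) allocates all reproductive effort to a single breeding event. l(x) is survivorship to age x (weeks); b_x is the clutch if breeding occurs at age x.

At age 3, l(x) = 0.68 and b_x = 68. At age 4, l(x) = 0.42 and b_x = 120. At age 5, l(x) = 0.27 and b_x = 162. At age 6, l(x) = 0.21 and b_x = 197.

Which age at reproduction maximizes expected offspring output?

Expected offspring if breeding at age x = l(x) × b_x:
  age 3: 0.68 × 68 = 46.240
  age 4: 0.42 × 120 = 50.400
  age 5: 0.27 × 162 = 43.740
  age 6: 0.21 × 197 = 41.370
Maximum at age 4 (50.400).

4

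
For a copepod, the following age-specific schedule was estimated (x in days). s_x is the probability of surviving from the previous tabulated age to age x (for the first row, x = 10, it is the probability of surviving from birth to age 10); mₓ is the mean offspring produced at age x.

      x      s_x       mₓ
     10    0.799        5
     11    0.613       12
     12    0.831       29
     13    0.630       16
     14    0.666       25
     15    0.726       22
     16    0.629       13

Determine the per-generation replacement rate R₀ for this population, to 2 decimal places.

33.79

Survivorship from birth: l_x = s_10·s_11·…·s_x.
  l_10 = 0.79900
  l_11 = 0.48979
  l_12 = 0.40701
  l_13 = 0.25642
  l_14 = 0.17077
  l_15 = 0.12398
  l_16 = 0.07798
R₀ = Σ l_x mₓ:
  age 10: 0.79900 × 5 = 3.9950
  age 11: 0.48979 × 12 = 5.8775
  age 12: 0.40701 × 29 = 11.8033
  age 13: 0.25642 × 16 = 4.1027
  age 14: 0.17077 × 25 = 4.2693
  age 15: 0.12398 × 22 = 2.7276
  age 16: 0.07798 × 13 = 1.0137
R₀ = 3.9950 + 5.8775 + 11.8033 + 4.1027 + 4.2693 + 2.7276 + 1.0137 = 33.7890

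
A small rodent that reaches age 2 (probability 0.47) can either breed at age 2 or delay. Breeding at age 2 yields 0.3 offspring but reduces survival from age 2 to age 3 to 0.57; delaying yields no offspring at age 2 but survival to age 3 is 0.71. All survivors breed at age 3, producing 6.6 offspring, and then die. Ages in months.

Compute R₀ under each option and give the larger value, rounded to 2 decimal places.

breed at age 2: R₀ = 0.47 × (0.3 + 0.57 × 6.6) = 0.47 × 4.0620 = 1.9091
delay to age 3: R₀ = 0.47 × (0.71 × 6.6) = 0.47 × 4.6860 = 2.2024
Higher: delay to age 3 (2.2024).

2.20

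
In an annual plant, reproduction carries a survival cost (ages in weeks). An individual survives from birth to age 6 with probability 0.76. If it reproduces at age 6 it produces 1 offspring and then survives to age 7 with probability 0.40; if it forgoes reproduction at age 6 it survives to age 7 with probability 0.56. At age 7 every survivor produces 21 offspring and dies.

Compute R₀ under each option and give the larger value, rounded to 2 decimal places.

breed at age 6: R₀ = 0.76 × (1 + 0.40 × 21) = 0.76 × 9.4000 = 7.1440
delay to age 7: R₀ = 0.76 × (0.56 × 21) = 0.76 × 11.7600 = 8.9376
Higher: delay to age 7 (8.9376).

8.94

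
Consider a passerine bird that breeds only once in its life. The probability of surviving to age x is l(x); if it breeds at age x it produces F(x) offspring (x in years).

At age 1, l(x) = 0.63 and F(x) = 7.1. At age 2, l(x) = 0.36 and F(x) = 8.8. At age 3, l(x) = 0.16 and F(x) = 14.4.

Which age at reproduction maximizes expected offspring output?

Expected offspring if breeding at age x = l(x) × F(x):
  age 1: 0.63 × 7.1 = 4.473
  age 2: 0.36 × 8.8 = 3.168
  age 3: 0.16 × 14.4 = 2.304
Maximum at age 1 (4.473).

1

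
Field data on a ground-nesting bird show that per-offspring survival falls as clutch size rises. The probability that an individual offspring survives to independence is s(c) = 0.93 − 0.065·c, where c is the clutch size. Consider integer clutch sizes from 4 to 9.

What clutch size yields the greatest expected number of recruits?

Expected recruits = c × s(c):
  c=4: 4 × 0.670 = 2.680
  c=5: 5 × 0.605 = 3.025
  c=6: 6 × 0.540 = 3.240
  c=7: 7 × 0.475 = 3.325
  c=8: 8 × 0.410 = 3.280
  c=9: 9 × 0.345 = 3.105
Maximum at c = 7 (3.325 recruits).

7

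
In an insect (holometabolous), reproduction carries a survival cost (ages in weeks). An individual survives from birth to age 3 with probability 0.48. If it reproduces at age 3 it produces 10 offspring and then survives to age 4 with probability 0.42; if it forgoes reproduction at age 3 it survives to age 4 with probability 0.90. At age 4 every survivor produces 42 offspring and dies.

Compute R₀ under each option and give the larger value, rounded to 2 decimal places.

breed at age 3: R₀ = 0.48 × (10 + 0.42 × 42) = 0.48 × 27.6400 = 13.2672
delay to age 4: R₀ = 0.48 × (0.90 × 42) = 0.48 × 37.8000 = 18.1440
Higher: delay to age 4 (18.1440).

18.14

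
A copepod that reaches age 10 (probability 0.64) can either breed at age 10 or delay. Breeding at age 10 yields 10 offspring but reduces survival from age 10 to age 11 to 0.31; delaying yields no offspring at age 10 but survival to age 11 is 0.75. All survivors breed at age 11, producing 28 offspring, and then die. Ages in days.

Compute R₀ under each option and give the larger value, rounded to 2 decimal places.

13.44

breed at age 10: R₀ = 0.64 × (10 + 0.31 × 28) = 0.64 × 18.6800 = 11.9552
delay to age 11: R₀ = 0.64 × (0.75 × 28) = 0.64 × 21.0000 = 13.4400
Higher: delay to age 11 (13.4400).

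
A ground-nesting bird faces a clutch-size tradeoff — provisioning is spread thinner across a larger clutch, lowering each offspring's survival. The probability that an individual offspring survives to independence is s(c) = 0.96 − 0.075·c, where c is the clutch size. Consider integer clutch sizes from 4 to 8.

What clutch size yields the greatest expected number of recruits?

6

Expected recruits = c × s(c):
  c=4: 4 × 0.660 = 2.640
  c=5: 5 × 0.585 = 2.925
  c=6: 6 × 0.510 = 3.060
  c=7: 7 × 0.435 = 3.045
  c=8: 8 × 0.360 = 2.880
Maximum at c = 6 (3.060 recruits).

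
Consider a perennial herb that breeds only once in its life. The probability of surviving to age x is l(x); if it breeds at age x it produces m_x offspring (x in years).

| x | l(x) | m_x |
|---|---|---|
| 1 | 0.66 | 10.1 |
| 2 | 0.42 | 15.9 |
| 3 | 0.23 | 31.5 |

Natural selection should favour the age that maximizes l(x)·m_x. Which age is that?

Expected offspring if breeding at age x = l(x) × m_x:
  age 1: 0.66 × 10.1 = 6.666
  age 2: 0.42 × 15.9 = 6.678
  age 3: 0.23 × 31.5 = 7.245
Maximum at age 3 (7.245).

3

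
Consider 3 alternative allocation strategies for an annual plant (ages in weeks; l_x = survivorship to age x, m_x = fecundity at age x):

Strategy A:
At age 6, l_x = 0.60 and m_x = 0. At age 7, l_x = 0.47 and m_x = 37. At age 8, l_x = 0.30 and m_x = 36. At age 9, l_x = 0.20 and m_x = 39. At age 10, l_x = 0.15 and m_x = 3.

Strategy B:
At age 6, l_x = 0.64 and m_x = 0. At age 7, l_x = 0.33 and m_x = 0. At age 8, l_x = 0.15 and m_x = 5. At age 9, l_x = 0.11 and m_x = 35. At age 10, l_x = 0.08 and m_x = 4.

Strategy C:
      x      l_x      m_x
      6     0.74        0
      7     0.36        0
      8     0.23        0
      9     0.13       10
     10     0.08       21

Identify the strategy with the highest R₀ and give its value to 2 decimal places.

36.44

Strategy A: R₀ = 0.60×0 + 0.47×37 + 0.30×36 + 0.20×39 + 0.15×3 = 36.4400
Strategy B: R₀ = 0.64×0 + 0.33×0 + 0.15×5 + 0.11×35 + 0.08×4 = 4.9200
Strategy C: R₀ = 0.74×0 + 0.36×0 + 0.23×0 + 0.13×10 + 0.08×21 = 2.9800
Highest R₀: strategy A with 36.4400.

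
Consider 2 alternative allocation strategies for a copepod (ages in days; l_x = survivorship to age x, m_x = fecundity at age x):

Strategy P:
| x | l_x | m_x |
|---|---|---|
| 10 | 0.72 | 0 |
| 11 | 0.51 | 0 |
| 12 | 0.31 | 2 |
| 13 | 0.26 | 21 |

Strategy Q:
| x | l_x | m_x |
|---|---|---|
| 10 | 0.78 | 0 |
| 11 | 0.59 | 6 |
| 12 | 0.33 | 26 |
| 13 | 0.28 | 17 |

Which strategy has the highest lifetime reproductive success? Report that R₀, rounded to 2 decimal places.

16.88

Strategy P: R₀ = 0.72×0 + 0.51×0 + 0.31×2 + 0.26×21 = 6.0800
Strategy Q: R₀ = 0.78×0 + 0.59×6 + 0.33×26 + 0.28×17 = 16.8800
Highest R₀: strategy Q with 16.8800.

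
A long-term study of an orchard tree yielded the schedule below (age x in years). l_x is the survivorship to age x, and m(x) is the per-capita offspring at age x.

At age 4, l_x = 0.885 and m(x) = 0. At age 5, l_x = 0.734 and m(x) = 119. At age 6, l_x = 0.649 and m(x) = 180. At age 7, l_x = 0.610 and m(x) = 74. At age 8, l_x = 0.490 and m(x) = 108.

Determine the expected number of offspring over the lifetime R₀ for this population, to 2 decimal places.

302.23

R₀ = Σ l_x m(x):
  age 4: 0.885 × 0 = 0.0000
  age 5: 0.734 × 119 = 87.3460
  age 6: 0.649 × 180 = 116.8200
  age 7: 0.610 × 74 = 45.1400
  age 8: 0.490 × 108 = 52.9200
R₀ = 0.0000 + 87.3460 + 116.8200 + 45.1400 + 52.9200 = 302.2260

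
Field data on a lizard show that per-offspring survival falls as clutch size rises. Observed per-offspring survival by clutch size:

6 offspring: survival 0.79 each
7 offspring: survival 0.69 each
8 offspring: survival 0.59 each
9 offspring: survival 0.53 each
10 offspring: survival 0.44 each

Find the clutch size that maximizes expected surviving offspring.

Expected surviving offspring = c × s(c):
  c=6: 6 × 0.79 = 4.740
  c=7: 7 × 0.69 = 4.830
  c=8: 8 × 0.59 = 4.720
  c=9: 9 × 0.53 = 4.770
  c=10: 10 × 0.44 = 4.400
Maximum at c = 7 (4.830 surviving offspring).

7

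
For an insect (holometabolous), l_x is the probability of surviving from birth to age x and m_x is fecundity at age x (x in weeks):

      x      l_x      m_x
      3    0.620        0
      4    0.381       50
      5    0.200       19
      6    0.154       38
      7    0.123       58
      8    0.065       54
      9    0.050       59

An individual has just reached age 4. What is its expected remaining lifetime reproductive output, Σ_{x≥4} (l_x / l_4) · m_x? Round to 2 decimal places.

111.01

l_4 = 0.381. Conditional survival from age 4 to x is l_x / l_4.
  x=4: (0.381/0.381) × 50 = 50.0000
  x=5: (0.200/0.381) × 19 = 9.9738
  x=6: (0.154/0.381) × 38 = 15.3596
  x=7: (0.123/0.381) × 58 = 18.7244
  x=8: (0.065/0.381) × 54 = 9.2126
  x=9: (0.050/0.381) × 59 = 7.7428
Sum = 50.0000 + 9.9738 + 15.3596 + 18.7244 + 9.2126 + 7.7428 = 111.0131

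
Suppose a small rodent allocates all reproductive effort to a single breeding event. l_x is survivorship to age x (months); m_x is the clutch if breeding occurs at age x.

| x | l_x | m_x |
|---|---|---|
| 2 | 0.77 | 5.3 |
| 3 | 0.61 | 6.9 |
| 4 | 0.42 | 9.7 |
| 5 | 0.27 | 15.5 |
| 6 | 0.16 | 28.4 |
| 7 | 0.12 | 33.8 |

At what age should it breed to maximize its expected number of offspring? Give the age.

6

Expected offspring if breeding at age x = l_x × m_x:
  age 2: 0.77 × 5.3 = 4.081
  age 3: 0.61 × 6.9 = 4.209
  age 4: 0.42 × 9.7 = 4.074
  age 5: 0.27 × 15.5 = 4.185
  age 6: 0.16 × 28.4 = 4.544
  age 7: 0.12 × 33.8 = 4.056
Maximum at age 6 (4.544).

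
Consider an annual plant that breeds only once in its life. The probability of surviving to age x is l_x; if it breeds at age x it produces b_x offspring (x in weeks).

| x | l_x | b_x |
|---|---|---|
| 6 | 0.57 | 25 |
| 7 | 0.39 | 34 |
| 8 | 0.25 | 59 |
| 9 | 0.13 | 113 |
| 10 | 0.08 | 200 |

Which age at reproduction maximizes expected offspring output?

Expected offspring if breeding at age x = l_x × b_x:
  age 6: 0.57 × 25 = 14.250
  age 7: 0.39 × 34 = 13.260
  age 8: 0.25 × 59 = 14.750
  age 9: 0.13 × 113 = 14.690
  age 10: 0.08 × 200 = 16.000
Maximum at age 10 (16.000).

10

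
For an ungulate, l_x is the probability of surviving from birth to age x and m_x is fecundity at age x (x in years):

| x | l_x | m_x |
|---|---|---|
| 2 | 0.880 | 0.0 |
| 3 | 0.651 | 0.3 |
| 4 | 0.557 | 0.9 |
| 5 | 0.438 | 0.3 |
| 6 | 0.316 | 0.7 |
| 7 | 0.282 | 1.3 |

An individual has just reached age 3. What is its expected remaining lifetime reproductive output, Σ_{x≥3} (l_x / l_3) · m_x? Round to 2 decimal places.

l_3 = 0.651. Conditional survival from age 3 to x is l_x / l_3.
  x=3: (0.651/0.651) × 0.3 = 0.3000
  x=4: (0.557/0.651) × 0.9 = 0.7700
  x=5: (0.438/0.651) × 0.3 = 0.2018
  x=6: (0.316/0.651) × 0.7 = 0.3398
  x=7: (0.282/0.651) × 1.3 = 0.5631
Sum = 0.3000 + 0.7700 + 0.2018 + 0.3398 + 0.5631 = 2.1748

2.17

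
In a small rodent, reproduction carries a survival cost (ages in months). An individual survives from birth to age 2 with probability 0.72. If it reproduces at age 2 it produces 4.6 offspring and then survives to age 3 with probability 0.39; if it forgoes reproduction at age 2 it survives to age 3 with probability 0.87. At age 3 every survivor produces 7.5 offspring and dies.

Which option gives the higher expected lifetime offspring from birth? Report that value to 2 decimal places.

5.42

breed at age 2: R₀ = 0.72 × (4.6 + 0.39 × 7.5) = 0.72 × 7.5250 = 5.4180
delay to age 3: R₀ = 0.72 × (0.87 × 7.5) = 0.72 × 6.5250 = 4.6980
Higher: breed at age 2 (5.4180).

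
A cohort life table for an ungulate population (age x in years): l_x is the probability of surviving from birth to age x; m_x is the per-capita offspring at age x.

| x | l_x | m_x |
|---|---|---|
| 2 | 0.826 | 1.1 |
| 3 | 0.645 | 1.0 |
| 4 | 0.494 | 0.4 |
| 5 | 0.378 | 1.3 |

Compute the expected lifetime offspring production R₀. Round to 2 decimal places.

R₀ = Σ l_x m_x:
  age 2: 0.826 × 1.1 = 0.9086
  age 3: 0.645 × 1.0 = 0.6450
  age 4: 0.494 × 0.4 = 0.1976
  age 5: 0.378 × 1.3 = 0.4914
R₀ = 0.9086 + 0.6450 + 0.1976 + 0.4914 = 2.2426

2.24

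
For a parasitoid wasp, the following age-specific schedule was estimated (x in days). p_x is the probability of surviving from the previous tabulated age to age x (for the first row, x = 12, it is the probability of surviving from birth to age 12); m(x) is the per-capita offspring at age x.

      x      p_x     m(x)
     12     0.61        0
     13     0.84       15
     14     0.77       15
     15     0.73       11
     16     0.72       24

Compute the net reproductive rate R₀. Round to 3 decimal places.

Survivorship from birth: l_x = p_12·p_13·…·p_x.
  l_12 = 0.61000
  l_13 = 0.51240
  l_14 = 0.39455
  l_15 = 0.28802
  l_16 = 0.20737
R₀ = Σ l_x m(x):
  age 12: 0.61000 × 0 = 0.0000
  age 13: 0.51240 × 15 = 7.6860
  age 14: 0.39455 × 15 = 5.9183
  age 15: 0.28802 × 11 = 3.1682
  age 16: 0.20737 × 24 = 4.9769
R₀ = 0.0000 + 7.6860 + 5.9183 + 3.1682 + 4.9769 = 21.7493

21.749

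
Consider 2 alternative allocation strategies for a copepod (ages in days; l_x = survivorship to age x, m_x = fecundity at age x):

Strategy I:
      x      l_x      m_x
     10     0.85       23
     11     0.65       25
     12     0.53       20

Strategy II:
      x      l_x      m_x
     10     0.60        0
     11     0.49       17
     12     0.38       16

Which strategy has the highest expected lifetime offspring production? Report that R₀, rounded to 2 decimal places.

46.40

Strategy I: R₀ = 0.85×23 + 0.65×25 + 0.53×20 = 46.4000
Strategy II: R₀ = 0.60×0 + 0.49×17 + 0.38×16 = 14.4100
Highest R₀: strategy I with 46.4000.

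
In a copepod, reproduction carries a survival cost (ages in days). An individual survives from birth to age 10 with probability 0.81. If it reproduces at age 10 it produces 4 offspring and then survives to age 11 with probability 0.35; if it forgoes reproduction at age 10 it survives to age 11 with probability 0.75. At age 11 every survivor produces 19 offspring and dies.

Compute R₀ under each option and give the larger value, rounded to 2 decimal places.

11.54

breed at age 10: R₀ = 0.81 × (4 + 0.35 × 19) = 0.81 × 10.6500 = 8.6265
delay to age 11: R₀ = 0.81 × (0.75 × 19) = 0.81 × 14.2500 = 11.5425
Higher: delay to age 11 (11.5425).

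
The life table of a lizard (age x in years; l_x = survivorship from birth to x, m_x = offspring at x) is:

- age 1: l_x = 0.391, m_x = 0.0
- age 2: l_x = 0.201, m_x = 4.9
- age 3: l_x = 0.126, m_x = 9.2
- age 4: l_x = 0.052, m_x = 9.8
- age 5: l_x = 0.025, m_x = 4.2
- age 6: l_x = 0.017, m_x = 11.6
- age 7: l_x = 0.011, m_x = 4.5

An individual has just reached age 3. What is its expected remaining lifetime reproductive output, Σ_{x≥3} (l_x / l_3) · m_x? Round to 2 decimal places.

l_3 = 0.126. Conditional survival from age 3 to x is l_x / l_3.
  x=3: (0.126/0.126) × 9.2 = 9.2000
  x=4: (0.052/0.126) × 9.8 = 4.0444
  x=5: (0.025/0.126) × 4.2 = 0.8333
  x=6: (0.017/0.126) × 11.6 = 1.5651
  x=7: (0.011/0.126) × 4.5 = 0.3929
Sum = 9.2000 + 4.0444 + 0.8333 + 1.5651 + 0.3929 = 16.0357

16.04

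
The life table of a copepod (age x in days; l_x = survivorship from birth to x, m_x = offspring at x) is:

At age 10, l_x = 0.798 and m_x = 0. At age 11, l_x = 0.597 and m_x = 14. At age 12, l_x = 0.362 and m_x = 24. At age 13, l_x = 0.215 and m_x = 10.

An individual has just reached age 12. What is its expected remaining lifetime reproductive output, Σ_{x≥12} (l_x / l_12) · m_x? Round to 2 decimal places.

29.94

l_12 = 0.362. Conditional survival from age 12 to x is l_x / l_12.
  x=12: (0.362/0.362) × 24 = 24.0000
  x=13: (0.215/0.362) × 10 = 5.9392
Sum = 24.0000 + 5.9392 = 29.9392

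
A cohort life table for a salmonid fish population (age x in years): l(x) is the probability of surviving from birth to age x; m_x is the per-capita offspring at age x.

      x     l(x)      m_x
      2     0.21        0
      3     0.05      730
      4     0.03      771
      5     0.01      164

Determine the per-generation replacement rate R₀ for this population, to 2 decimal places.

R₀ = Σ l(x) m_x:
  age 2: 0.21 × 0 = 0.0000
  age 3: 0.05 × 730 = 36.5000
  age 4: 0.03 × 771 = 23.1300
  age 5: 0.01 × 164 = 1.6400
R₀ = 0.0000 + 36.5000 + 23.1300 + 1.6400 = 61.2700

61.27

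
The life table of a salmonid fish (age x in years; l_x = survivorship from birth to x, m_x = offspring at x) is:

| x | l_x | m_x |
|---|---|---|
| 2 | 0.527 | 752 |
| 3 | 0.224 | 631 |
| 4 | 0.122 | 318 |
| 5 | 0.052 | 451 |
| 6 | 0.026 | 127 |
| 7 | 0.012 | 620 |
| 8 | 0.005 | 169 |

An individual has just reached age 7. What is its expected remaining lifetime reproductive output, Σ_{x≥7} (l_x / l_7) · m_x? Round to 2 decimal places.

690.42

l_7 = 0.012. Conditional survival from age 7 to x is l_x / l_7.
  x=7: (0.012/0.012) × 620 = 620.0000
  x=8: (0.005/0.012) × 169 = 70.4167
Sum = 620.0000 + 70.4167 = 690.4167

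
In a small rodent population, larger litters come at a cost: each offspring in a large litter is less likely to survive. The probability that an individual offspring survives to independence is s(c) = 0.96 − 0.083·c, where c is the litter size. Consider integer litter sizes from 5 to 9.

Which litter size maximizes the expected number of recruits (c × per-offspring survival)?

6

Expected recruits = c × s(c):
  c=5: 5 × 0.545 = 2.725
  c=6: 6 × 0.462 = 2.772
  c=7: 7 × 0.379 = 2.653
  c=8: 8 × 0.296 = 2.368
  c=9: 9 × 0.213 = 1.917
Maximum at c = 6 (2.772 recruits).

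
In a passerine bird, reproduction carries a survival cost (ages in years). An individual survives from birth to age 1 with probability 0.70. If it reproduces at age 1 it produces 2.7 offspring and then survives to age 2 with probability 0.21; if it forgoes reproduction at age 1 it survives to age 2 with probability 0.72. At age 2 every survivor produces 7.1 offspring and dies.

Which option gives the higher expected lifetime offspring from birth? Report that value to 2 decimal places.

breed at age 1: R₀ = 0.70 × (2.7 + 0.21 × 7.1) = 0.70 × 4.1910 = 2.9337
delay to age 2: R₀ = 0.70 × (0.72 × 7.1) = 0.70 × 5.1120 = 3.5784
Higher: delay to age 2 (3.5784).

3.58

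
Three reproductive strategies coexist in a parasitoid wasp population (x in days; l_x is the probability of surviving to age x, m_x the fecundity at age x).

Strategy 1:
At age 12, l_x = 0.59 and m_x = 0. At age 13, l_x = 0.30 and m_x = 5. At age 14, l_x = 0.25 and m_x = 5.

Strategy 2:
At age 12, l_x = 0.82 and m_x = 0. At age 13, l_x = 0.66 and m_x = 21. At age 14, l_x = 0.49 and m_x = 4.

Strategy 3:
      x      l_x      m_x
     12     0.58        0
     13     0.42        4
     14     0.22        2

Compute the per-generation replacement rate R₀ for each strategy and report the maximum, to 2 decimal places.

15.82

Strategy 1: R₀ = 0.59×0 + 0.30×5 + 0.25×5 = 2.7500
Strategy 2: R₀ = 0.82×0 + 0.66×21 + 0.49×4 = 15.8200
Strategy 3: R₀ = 0.58×0 + 0.42×4 + 0.22×2 = 2.1200
Highest R₀: strategy 2 with 15.8200.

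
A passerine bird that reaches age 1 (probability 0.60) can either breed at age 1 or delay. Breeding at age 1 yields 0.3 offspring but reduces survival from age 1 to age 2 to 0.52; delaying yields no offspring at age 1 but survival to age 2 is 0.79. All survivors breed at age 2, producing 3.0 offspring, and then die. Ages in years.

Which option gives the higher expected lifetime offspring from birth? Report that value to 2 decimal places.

breed at age 1: R₀ = 0.60 × (0.3 + 0.52 × 3.0) = 0.60 × 1.8600 = 1.1160
delay to age 2: R₀ = 0.60 × (0.79 × 3.0) = 0.60 × 2.3700 = 1.4220
Higher: delay to age 2 (1.4220).

1.42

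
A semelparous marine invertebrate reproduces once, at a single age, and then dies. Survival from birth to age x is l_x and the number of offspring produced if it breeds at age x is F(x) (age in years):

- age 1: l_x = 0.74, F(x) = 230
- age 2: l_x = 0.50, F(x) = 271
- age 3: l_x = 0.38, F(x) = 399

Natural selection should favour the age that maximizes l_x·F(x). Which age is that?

Expected offspring if breeding at age x = l_x × F(x):
  age 1: 0.74 × 230 = 170.200
  age 2: 0.50 × 271 = 135.500
  age 3: 0.38 × 399 = 151.620
Maximum at age 1 (170.200).

1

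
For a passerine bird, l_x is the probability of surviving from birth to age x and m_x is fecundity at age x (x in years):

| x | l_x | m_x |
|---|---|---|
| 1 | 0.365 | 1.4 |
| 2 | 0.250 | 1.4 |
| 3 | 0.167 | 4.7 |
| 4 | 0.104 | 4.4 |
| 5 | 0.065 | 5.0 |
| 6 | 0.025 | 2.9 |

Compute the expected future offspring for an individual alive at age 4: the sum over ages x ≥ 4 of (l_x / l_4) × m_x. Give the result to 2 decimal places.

l_4 = 0.104. Conditional survival from age 4 to x is l_x / l_4.
  x=4: (0.104/0.104) × 4.4 = 4.4000
  x=5: (0.065/0.104) × 5.0 = 3.1250
  x=6: (0.025/0.104) × 2.9 = 0.6971
Sum = 4.4000 + 3.1250 + 0.6971 = 8.2221

8.22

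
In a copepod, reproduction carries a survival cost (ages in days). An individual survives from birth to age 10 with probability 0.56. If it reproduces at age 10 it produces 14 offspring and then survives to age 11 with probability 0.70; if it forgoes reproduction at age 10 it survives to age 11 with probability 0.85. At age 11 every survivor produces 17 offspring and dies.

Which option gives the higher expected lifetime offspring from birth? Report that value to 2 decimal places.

14.50

breed at age 10: R₀ = 0.56 × (14 + 0.70 × 17) = 0.56 × 25.9000 = 14.5040
delay to age 11: R₀ = 0.56 × (0.85 × 17) = 0.56 × 14.4500 = 8.0920
Higher: breed at age 10 (14.5040).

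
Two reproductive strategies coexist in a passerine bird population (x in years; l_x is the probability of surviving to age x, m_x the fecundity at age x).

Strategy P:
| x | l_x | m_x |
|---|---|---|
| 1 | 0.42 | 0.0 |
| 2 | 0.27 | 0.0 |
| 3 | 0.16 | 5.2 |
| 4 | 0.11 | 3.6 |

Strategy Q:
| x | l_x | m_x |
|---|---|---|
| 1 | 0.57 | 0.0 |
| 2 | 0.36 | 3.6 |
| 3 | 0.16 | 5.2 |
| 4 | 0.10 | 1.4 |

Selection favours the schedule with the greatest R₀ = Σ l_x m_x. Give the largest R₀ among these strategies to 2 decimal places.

Strategy P: R₀ = 0.42×0.0 + 0.27×0.0 + 0.16×5.2 + 0.11×3.6 = 1.2280
Strategy Q: R₀ = 0.57×0.0 + 0.36×3.6 + 0.16×5.2 + 0.10×1.4 = 2.2680
Highest R₀: strategy Q with 2.2680.

2.27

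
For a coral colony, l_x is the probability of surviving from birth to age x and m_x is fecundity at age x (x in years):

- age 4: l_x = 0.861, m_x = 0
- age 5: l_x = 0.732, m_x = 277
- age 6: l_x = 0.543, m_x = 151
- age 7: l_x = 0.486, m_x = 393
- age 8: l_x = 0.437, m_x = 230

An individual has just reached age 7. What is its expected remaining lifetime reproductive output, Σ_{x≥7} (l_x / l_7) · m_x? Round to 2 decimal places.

l_7 = 0.486. Conditional survival from age 7 to x is l_x / l_7.
  x=7: (0.486/0.486) × 393 = 393.0000
  x=8: (0.437/0.486) × 230 = 206.8107
Sum = 393.0000 + 206.8107 = 599.8107

599.81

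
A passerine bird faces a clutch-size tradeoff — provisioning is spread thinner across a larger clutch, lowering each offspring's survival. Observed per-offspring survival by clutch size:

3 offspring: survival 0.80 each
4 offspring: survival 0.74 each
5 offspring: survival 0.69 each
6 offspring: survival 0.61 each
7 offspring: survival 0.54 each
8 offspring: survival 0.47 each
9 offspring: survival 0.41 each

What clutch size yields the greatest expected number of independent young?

Expected independent young = c × s(c):
  c=3: 3 × 0.80 = 2.400
  c=4: 4 × 0.74 = 2.960
  c=5: 5 × 0.69 = 3.450
  c=6: 6 × 0.61 = 3.660
  c=7: 7 × 0.54 = 3.780
  c=8: 8 × 0.47 = 3.760
  c=9: 9 × 0.41 = 3.690
Maximum at c = 7 (3.780 independent young).

7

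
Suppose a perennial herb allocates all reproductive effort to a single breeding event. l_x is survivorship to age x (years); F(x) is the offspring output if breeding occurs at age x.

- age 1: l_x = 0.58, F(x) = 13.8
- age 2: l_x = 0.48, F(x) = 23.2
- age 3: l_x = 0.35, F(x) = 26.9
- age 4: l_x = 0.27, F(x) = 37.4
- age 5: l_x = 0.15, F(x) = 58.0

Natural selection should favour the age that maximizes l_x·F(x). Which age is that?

2

Expected offspring if breeding at age x = l_x × F(x):
  age 1: 0.58 × 13.8 = 8.004
  age 2: 0.48 × 23.2 = 11.136
  age 3: 0.35 × 26.9 = 9.415
  age 4: 0.27 × 37.4 = 10.098
  age 5: 0.15 × 58.0 = 8.700
Maximum at age 2 (11.136).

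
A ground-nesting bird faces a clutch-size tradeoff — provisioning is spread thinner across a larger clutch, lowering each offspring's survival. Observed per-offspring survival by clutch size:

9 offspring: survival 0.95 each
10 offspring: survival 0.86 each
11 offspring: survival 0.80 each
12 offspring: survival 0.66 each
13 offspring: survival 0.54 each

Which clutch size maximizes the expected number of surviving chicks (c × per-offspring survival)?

11

Expected surviving chicks = c × s(c):
  c=9: 9 × 0.95 = 8.550
  c=10: 10 × 0.86 = 8.600
  c=11: 11 × 0.80 = 8.800
  c=12: 12 × 0.66 = 7.920
  c=13: 13 × 0.54 = 7.020
Maximum at c = 11 (8.800 surviving chicks).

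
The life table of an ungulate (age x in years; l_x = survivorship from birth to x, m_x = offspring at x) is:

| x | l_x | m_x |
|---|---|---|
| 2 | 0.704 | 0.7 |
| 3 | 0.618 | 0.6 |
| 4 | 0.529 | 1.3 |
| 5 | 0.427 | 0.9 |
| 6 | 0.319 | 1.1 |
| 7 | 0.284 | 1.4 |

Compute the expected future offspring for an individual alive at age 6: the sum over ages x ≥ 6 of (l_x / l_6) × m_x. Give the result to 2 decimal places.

l_6 = 0.319. Conditional survival from age 6 to x is l_x / l_6.
  x=6: (0.319/0.319) × 1.1 = 1.1000
  x=7: (0.284/0.319) × 1.4 = 1.2464
Sum = 1.1000 + 1.2464 = 2.3464

2.35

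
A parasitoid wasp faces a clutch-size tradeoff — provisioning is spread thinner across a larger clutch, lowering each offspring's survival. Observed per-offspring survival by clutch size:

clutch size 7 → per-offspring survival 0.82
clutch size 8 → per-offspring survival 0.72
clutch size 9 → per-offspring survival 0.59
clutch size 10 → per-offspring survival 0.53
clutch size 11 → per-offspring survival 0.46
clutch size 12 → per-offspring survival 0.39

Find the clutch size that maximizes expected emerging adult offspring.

Expected emerging adult offspring = c × s(c):
  c=7: 7 × 0.82 = 5.740
  c=8: 8 × 0.72 = 5.760
  c=9: 9 × 0.59 = 5.310
  c=10: 10 × 0.53 = 5.300
  c=11: 11 × 0.46 = 5.060
  c=12: 12 × 0.39 = 4.680
Maximum at c = 8 (5.760 emerging adult offspring).

8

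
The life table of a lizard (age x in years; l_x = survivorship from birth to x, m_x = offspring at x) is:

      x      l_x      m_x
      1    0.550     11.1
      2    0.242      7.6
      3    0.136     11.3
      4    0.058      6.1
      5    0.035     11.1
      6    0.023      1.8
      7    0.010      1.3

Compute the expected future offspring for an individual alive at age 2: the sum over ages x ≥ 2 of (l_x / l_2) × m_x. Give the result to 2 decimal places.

17.24

l_2 = 0.242. Conditional survival from age 2 to x is l_x / l_2.
  x=2: (0.242/0.242) × 7.6 = 7.6000
  x=3: (0.136/0.242) × 11.3 = 6.3504
  x=4: (0.058/0.242) × 6.1 = 1.4620
  x=5: (0.035/0.242) × 11.1 = 1.6054
  x=6: (0.023/0.242) × 1.8 = 0.1711
  x=7: (0.010/0.242) × 1.3 = 0.0537
Sum = 7.6000 + 6.3504 + 1.4620 + 1.6054 + 0.1711 + 0.0537 = 17.2426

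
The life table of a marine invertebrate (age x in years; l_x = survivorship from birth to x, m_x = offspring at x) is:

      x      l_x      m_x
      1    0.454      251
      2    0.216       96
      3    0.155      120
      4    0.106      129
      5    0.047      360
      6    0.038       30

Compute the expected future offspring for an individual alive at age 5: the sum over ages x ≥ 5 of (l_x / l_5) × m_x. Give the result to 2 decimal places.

384.26

l_5 = 0.047. Conditional survival from age 5 to x is l_x / l_5.
  x=5: (0.047/0.047) × 360 = 360.0000
  x=6: (0.038/0.047) × 30 = 24.2553
Sum = 360.0000 + 24.2553 = 384.2553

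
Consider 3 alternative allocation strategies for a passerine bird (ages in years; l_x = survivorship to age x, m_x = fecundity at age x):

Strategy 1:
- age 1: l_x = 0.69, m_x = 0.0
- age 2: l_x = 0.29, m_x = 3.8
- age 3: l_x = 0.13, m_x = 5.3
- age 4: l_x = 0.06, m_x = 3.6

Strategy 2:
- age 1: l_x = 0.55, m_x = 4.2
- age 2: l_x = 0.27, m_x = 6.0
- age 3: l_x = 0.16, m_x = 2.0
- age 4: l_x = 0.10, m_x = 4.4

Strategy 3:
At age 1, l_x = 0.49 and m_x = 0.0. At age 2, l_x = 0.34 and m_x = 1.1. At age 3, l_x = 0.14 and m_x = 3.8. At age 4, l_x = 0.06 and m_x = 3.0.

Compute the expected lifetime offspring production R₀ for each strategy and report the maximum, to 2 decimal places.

Strategy 1: R₀ = 0.69×0.0 + 0.29×3.8 + 0.13×5.3 + 0.06×3.6 = 2.0070
Strategy 2: R₀ = 0.55×4.2 + 0.27×6.0 + 0.16×2.0 + 0.10×4.4 = 4.6900
Strategy 3: R₀ = 0.49×0.0 + 0.34×1.1 + 0.14×3.8 + 0.06×3.0 = 1.0860
Highest R₀: strategy 2 with 4.6900.

4.69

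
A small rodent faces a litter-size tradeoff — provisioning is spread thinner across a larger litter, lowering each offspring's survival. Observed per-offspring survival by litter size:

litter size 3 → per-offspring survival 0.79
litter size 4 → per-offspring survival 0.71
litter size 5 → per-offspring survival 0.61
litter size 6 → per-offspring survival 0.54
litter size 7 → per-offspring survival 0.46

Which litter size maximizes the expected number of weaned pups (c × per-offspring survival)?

Expected weaned pups = c × s(c):
  c=3: 3 × 0.79 = 2.370
  c=4: 4 × 0.71 = 2.840
  c=5: 5 × 0.61 = 3.050
  c=6: 6 × 0.54 = 3.240
  c=7: 7 × 0.46 = 3.220
Maximum at c = 6 (3.240 weaned pups).

6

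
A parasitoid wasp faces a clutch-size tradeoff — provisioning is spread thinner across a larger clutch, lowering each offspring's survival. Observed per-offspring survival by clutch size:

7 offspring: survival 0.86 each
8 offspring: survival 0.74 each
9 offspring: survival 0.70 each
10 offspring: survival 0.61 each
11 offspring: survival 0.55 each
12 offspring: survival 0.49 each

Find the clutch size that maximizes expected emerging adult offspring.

9

Expected emerging adult offspring = c × s(c):
  c=7: 7 × 0.86 = 6.020
  c=8: 8 × 0.74 = 5.920
  c=9: 9 × 0.70 = 6.300
  c=10: 10 × 0.61 = 6.100
  c=11: 11 × 0.55 = 6.050
  c=12: 12 × 0.49 = 5.880
Maximum at c = 9 (6.300 emerging adult offspring).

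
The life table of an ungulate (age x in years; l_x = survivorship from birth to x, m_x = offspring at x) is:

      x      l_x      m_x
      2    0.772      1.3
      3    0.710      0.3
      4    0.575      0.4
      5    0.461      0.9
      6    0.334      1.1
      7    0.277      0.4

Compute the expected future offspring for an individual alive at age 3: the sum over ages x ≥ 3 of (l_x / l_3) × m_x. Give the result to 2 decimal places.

1.88

l_3 = 0.710. Conditional survival from age 3 to x is l_x / l_3.
  x=3: (0.710/0.710) × 0.3 = 0.3000
  x=4: (0.575/0.710) × 0.4 = 0.3239
  x=5: (0.461/0.710) × 0.9 = 0.5844
  x=6: (0.334/0.710) × 1.1 = 0.5175
  x=7: (0.277/0.710) × 0.4 = 0.1561
Sum = 0.3000 + 0.3239 + 0.5844 + 0.5175 + 0.1561 = 1.8818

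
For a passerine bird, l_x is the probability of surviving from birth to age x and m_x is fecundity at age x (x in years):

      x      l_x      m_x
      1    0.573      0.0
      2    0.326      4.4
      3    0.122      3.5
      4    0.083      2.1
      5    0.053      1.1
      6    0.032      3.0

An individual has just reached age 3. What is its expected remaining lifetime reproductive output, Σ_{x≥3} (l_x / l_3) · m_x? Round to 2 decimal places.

l_3 = 0.122. Conditional survival from age 3 to x is l_x / l_3.
  x=3: (0.122/0.122) × 3.5 = 3.5000
  x=4: (0.083/0.122) × 2.1 = 1.4287
  x=5: (0.053/0.122) × 1.1 = 0.4779
  x=6: (0.032/0.122) × 3.0 = 0.7869
Sum = 3.5000 + 1.4287 + 0.4779 + 0.7869 = 6.1934

6.19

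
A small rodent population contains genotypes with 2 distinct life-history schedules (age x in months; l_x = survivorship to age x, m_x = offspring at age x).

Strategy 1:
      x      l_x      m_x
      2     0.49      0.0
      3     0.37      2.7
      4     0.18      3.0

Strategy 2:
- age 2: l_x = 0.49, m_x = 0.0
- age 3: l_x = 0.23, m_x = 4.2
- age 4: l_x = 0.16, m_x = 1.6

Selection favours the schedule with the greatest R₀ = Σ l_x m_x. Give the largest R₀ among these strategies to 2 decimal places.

Strategy 1: R₀ = 0.49×0.0 + 0.37×2.7 + 0.18×3.0 = 1.5390
Strategy 2: R₀ = 0.49×0.0 + 0.23×4.2 + 0.16×1.6 = 1.2220
Highest R₀: strategy 1 with 1.5390.

1.54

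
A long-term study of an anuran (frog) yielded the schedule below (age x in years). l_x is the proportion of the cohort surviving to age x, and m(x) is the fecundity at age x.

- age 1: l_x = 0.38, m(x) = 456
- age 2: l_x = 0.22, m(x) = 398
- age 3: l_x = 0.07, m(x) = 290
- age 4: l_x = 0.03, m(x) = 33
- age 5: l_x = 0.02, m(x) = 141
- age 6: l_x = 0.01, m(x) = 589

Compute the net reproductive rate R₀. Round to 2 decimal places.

R₀ = Σ l_x m(x):
  age 1: 0.38 × 456 = 173.2800
  age 2: 0.22 × 398 = 87.5600
  age 3: 0.07 × 290 = 20.3000
  age 4: 0.03 × 33 = 0.9900
  age 5: 0.02 × 141 = 2.8200
  age 6: 0.01 × 589 = 5.8900
R₀ = 173.2800 + 87.5600 + 20.3000 + 0.9900 + 2.8200 + 5.8900 = 290.8400

290.84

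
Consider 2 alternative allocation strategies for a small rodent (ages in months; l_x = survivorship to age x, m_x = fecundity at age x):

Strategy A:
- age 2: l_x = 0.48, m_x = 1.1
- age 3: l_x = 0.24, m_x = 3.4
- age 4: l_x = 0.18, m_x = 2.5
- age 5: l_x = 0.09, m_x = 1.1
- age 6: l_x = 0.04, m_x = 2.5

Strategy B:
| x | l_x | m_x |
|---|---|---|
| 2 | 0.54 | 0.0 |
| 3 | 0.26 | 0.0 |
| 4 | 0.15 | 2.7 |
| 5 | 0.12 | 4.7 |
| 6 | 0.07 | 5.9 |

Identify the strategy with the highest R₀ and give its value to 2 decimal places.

1.99

Strategy A: R₀ = 0.48×1.1 + 0.24×3.4 + 0.18×2.5 + 0.09×1.1 + 0.04×2.5 = 1.9930
Strategy B: R₀ = 0.54×0.0 + 0.26×0.0 + 0.15×2.7 + 0.12×4.7 + 0.07×5.9 = 1.3820
Highest R₀: strategy A with 1.9930.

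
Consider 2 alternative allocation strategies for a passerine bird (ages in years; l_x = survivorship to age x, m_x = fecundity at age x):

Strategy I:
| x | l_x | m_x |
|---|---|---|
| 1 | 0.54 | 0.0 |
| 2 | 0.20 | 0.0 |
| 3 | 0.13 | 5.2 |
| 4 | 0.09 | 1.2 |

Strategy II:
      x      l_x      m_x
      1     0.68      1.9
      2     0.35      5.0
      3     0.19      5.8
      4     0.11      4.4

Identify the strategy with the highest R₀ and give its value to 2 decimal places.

Strategy I: R₀ = 0.54×0.0 + 0.20×0.0 + 0.13×5.2 + 0.09×1.2 = 0.7840
Strategy II: R₀ = 0.68×1.9 + 0.35×5.0 + 0.19×5.8 + 0.11×4.4 = 4.6280
Highest R₀: strategy II with 4.6280.

4.63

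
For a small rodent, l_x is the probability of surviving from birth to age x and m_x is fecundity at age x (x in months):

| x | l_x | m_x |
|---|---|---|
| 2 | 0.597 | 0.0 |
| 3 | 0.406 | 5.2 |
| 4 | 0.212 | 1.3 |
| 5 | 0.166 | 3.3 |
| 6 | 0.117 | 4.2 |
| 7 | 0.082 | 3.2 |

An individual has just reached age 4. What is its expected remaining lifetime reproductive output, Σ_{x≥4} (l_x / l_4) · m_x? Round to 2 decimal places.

7.44

l_4 = 0.212. Conditional survival from age 4 to x is l_x / l_4.
  x=4: (0.212/0.212) × 1.3 = 1.3000
  x=5: (0.166/0.212) × 3.3 = 2.5840
  x=6: (0.117/0.212) × 4.2 = 2.3179
  x=7: (0.082/0.212) × 3.2 = 1.2377
Sum = 1.3000 + 2.5840 + 2.3179 + 1.2377 = 7.4396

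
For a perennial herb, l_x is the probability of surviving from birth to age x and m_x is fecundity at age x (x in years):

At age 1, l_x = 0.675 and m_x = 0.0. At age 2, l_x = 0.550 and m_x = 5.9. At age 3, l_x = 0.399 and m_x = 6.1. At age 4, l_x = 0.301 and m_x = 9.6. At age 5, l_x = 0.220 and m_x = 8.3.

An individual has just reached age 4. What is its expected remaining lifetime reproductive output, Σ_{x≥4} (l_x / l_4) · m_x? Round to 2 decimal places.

l_4 = 0.301. Conditional survival from age 4 to x is l_x / l_4.
  x=4: (0.301/0.301) × 9.6 = 9.6000
  x=5: (0.220/0.301) × 8.3 = 6.0664
Sum = 9.6000 + 6.0664 = 15.6664

15.67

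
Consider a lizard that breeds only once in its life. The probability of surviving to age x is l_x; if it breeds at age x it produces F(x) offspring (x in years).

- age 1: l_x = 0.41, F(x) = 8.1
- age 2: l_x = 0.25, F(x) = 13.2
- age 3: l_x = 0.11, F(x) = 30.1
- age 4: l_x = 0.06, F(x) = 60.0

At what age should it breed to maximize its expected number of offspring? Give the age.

4

Expected offspring if breeding at age x = l_x × F(x):
  age 1: 0.41 × 8.1 = 3.321
  age 2: 0.25 × 13.2 = 3.300
  age 3: 0.11 × 30.1 = 3.311
  age 4: 0.06 × 60.0 = 3.600
Maximum at age 4 (3.600).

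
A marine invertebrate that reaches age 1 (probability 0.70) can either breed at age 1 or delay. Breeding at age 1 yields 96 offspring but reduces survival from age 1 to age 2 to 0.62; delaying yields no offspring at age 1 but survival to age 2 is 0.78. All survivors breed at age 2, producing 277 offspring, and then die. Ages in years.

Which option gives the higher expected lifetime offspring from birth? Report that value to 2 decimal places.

187.42

breed at age 1: R₀ = 0.70 × (96 + 0.62 × 277) = 0.70 × 267.7400 = 187.4180
delay to age 2: R₀ = 0.70 × (0.78 × 277) = 0.70 × 216.0600 = 151.2420
Higher: breed at age 1 (187.4180).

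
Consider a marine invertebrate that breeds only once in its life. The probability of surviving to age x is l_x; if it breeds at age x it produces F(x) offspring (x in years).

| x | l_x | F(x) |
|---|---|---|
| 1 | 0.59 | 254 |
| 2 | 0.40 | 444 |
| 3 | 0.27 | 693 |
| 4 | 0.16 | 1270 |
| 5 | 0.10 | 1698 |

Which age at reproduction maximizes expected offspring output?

4

Expected offspring if breeding at age x = l_x × F(x):
  age 1: 0.59 × 254 = 149.860
  age 2: 0.40 × 444 = 177.600
  age 3: 0.27 × 693 = 187.110
  age 4: 0.16 × 1270 = 203.200
  age 5: 0.10 × 1698 = 169.800
Maximum at age 4 (203.200).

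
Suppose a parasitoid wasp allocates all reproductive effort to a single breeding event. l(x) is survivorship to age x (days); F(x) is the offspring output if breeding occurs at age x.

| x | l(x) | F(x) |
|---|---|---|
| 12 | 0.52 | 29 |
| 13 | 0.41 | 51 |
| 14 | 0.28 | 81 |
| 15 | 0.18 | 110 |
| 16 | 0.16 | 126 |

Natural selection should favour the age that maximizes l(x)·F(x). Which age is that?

Expected offspring if breeding at age x = l(x) × F(x):
  age 12: 0.52 × 29 = 15.080
  age 13: 0.41 × 51 = 20.910
  age 14: 0.28 × 81 = 22.680
  age 15: 0.18 × 110 = 19.800
  age 16: 0.16 × 126 = 20.160
Maximum at age 14 (22.680).

14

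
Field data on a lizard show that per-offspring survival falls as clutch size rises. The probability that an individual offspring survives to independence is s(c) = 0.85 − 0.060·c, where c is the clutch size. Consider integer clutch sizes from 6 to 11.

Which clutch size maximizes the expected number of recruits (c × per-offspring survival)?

Expected recruits = c × s(c):
  c=6: 6 × 0.490 = 2.940
  c=7: 7 × 0.430 = 3.010
  c=8: 8 × 0.370 = 2.960
  c=9: 9 × 0.310 = 2.790
  c=10: 10 × 0.250 = 2.500
  c=11: 11 × 0.190 = 2.090
Maximum at c = 7 (3.010 recruits).

7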